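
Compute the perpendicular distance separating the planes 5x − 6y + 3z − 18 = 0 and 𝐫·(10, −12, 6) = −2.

19/√70

Divide the second equation by 2 to match normals: 5x − 6y + 3z = -1.
Both planes have normal n = (5, −6, 3), |n| = √70. Any point on the first plane is at distance |(-1) − 18|/|n| = 19/√70 from the second.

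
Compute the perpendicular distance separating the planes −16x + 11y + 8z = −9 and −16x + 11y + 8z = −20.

Both planes have normal n = (−16, 11, 8), |n| = 21. Any point on the first plane is at distance |(-20) − (-9)|/|n| = 11/21 from the second.

11/21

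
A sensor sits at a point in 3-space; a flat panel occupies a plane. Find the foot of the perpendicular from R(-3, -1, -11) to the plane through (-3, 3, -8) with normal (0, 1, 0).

(-3, 3, -11)

n = (0, 1, 0), |n|² = 1, and n·R − 3 = -4.
t = -4/1 = -4, so the foot is R − t·n = (-3, -1, -11) − (-4)·(0, 1, 0) = (-3, 3, -11).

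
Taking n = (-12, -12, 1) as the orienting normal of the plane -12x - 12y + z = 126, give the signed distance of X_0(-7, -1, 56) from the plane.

n·X_0 − 126 = 26.
|n| = 17, so the signed distance is 26/17.

26/17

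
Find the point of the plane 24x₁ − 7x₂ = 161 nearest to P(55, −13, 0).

The perpendicular from P has direction n = (24, −7, 0): r = (55, −13, 0) + t(24, −7, 0).
Substitute into the plane: n·(P + tn) = 161 gives 1411 + 625t = 161, so t = -2.
Foot = (55, −13, 0) + (-2)·(24, −7, 0) = (7, 1, 0).

(7, 1, 0)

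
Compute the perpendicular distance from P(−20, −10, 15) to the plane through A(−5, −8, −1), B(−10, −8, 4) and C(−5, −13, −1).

√2/2

AB = (−5, 0, 5) and AC = (0, −5, 0), so a normal is n = AB × AC = (25, 0, 25).
n = (25, 0, 25); n·P − (-150) = 25; |n| = 25√2; distance = 25/(25√2) = √2/2.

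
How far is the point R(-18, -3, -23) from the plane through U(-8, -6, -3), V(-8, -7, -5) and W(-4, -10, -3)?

UV = (0, -1, -2) and UW = (4, -4, 0), so a normal is n = UV × UW = (-8, -8, 4).
Then n·(-18, -3, -23) - 100 = -24.
|n| = √(64 + 64 + 16) = 12, so the distance is |-24|/12 = 2.

2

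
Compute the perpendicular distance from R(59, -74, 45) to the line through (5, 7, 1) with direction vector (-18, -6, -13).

3√1033

Direction vector d = (-18, -6, -13).
AP = (54, -81, 44); AP·d = -1058, |AP|² = 11413, |d|² = 529.
distance² = |AP|² − (AP·d)²/|d|² = 11413 − 1119364/529 = 9297, so the distance is 3√1033.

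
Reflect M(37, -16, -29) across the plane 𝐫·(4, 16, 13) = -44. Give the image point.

(45, 16, -3)

With n = (4, 16, 13), the signed offset is (n·M − (-44))/|n|² = -441/441 = -1.
M' = M − 2t·n = (37, -16, -29) − (-2)·(4, 16, 13) = (45, 16, -3).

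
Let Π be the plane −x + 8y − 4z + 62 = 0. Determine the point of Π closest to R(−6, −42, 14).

The perpendicular from R has direction n = (−1, 8, −4): r = (−6, −42, 14) + λ(−1, 8, −4).
Substitute into the plane: n·(R + λn) = -62 gives -386 + 81λ = -62, so λ = 4.
Foot = (−6, −42, 14) + 4·(−1, 8, −4) = (−10, −10, −2).

(-10, -10, -2)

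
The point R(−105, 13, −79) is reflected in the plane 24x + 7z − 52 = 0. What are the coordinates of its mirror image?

With n = (24, 0, 7), the signed offset is (n·R − 52)/|n|² = -3125/625 = -5.
R' = R − 2t·n = (−105, 13, −79) − (-10)·(24, 0, 7) = (135, 13, −9).

(135, 13, -9)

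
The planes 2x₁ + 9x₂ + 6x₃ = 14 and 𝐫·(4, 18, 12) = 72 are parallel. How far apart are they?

Divide the second equation by 2 to match normals: 2x₁ + 9x₂ + 6x₃ = 36.
With common normal n = (2, 9, 6) (|n| = 11), the distance is |14 − 36|/|n| = 22/11 = 2.

2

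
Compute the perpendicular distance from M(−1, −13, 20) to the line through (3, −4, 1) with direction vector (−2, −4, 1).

√269

Direction vector d = (−2, −4, 1).
AP = (−4, −9, 19); AP·d = 63, |AP|² = 458, |d|² = 21.
distance² = |AP|² − (AP·d)²/|d|² = 458 − 3969/21 = 269, so the distance is √269.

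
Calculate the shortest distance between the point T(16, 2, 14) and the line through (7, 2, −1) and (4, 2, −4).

A direction vector is d = (−3, 0, −3).
AP = (9, 0, 15), and AP × d = (0, −18, 0).
|AP × d|² = 324 and |d|² = 18, so the distance is √(324/18) = √18 = 3√2.

3√2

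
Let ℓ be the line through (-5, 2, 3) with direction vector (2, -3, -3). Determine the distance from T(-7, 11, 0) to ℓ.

6√2

Direction vector d = (2, -3, -3).
AP = (-2, 9, -3); AP·d = -22, |AP|² = 94, |d|² = 22.
distance² = |AP|² − (AP·d)²/|d|² = 94 − 484/22 = 72, so the distance is 6√2.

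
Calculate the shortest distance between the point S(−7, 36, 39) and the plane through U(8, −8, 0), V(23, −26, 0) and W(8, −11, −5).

UV = (15, −18, 0) and UW = (0, −3, −5), so a normal is n = UV × UW = (90, 75, −45).
n = (90, 75, −45); n·P − 120 = 195; |n| = 15√70; distance = 195/(15√70) = 13/√70.

13/√70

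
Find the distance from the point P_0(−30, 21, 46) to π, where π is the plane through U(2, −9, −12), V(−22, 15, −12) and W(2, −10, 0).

UV = (−24, 24, 0) and UW = (0, −1, 12), so a normal is n = UV × UW = (288, 288, 24).
d = |288·(-30) + 288·21 + 24·46 − (-2304)| / √(82944 + 82944 + 576) = |816| / 408 = 2.

2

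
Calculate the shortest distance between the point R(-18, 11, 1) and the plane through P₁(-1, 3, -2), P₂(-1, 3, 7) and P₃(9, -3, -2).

P₁P₂ = (0, 0, 9) and P₁P₃ = (10, -6, 0), so a normal is n = P₁P₂ × P₁P₃ = (54, 90, 0).
d = |54·(-18) + 90·11 − 216| / √(2916 + 8100 + 0) = |-198| / (18√34) = 11/√34.

11/√34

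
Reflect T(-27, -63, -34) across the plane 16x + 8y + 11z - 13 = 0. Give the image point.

n = (16, 8, 11), |n|² = 441, n·T − 13 = -1323, so t = -1323/441 = -3.
Foot F = T − (-3)·n = (21, -39, -1); the reflection is 2F − T = (69, -15, 32).

(69, -15, 32)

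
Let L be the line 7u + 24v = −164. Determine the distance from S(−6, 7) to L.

58/5

The normal to the line is n = (7, 24) with |n| = 25.
|n·S − (-164)| = |126 − (-164)| = 290, so the distance is 290/25 = 58/5.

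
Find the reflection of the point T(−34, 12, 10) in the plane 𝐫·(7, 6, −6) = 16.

(-6, 36, -14)

n = (7, 6, −6), |n|² = 121, n·T − 16 = -242, so t = -242/121 = -2.
Foot F = T − (-2)·n = (−20, 24, −2); the reflection is 2F − T = (−6, 36, −14).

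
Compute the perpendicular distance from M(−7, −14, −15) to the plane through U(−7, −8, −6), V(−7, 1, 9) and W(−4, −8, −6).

UV = (0, 9, 15) and UW = (3, 0, 0), so a normal is n = UV × UW = (0, 45, −27).
Then n·(−7, −14, −15) − (−198) = −27.
|n| = √(0 + 2025 + 729) = 9√34, so the distance is |-27|/(9√34) = 3√34/34.

3/√34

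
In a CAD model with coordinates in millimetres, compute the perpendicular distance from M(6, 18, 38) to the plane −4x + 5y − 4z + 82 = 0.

4√57/57

Normal vector n = (−4, 5, −4), and n·(6, 18, 38) − (−82) = −4.
|n| = √(16 + 25 + 16) = √57, so the distance is |-4|/√57 = 4√57/57.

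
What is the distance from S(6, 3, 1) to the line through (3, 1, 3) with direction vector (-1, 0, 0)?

Direction vector d = (-1, 0, 0).
AP = (3, 2, -2); AP·d = -3, |AP|² = 17, |d|² = 1.
distance² = |AP|² − (AP·d)²/|d|² = 17 − 9/1 = 8, so the distance is 2√2.

2√2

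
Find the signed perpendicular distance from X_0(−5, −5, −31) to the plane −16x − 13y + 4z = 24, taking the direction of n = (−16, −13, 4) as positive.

-1/7

n·X_0 − 24 = -3.
|n| = 21, so the signed distance is -3/21 = -1/7.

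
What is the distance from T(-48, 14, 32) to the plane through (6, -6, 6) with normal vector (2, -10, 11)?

The plane has equation n·(r − (6, -6, 6)) = 0, i.e. n·r = 138.
d = |2·(-48) + (-10)·14 + 11·32 − 138| / √(4 + 100 + 121) = |-22| / 15 = 22/15.

22/15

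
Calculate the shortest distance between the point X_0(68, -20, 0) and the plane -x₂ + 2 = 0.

Normal vector n = (0, -1, 0), and n·(68, -20, 0) - (-2) = 22.
|n| = √(0 + 1 + 0) = 1, so the distance is |22|/1 = 22.

22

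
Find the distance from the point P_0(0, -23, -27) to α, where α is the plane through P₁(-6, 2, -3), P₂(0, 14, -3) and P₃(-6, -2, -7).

13√6/6

P₁P₂ = (6, 12, 0) and P₁P₃ = (0, -4, -4), so a normal is n = P₁P₂ × P₁P₃ = (-48, 24, -24).
Then n·(0, -23, -27) - 408 = -312.
|n| = √(2304 + 576 + 576) = 24√6, so the distance is |-312|/(24√6) = 13√6/6.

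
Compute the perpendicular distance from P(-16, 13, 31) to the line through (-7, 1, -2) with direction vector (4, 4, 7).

3√65

Direction vector d = (4, 4, 7).
AP = (-9, 12, 33), and AP × d = (-48, 195, -84).
|AP × d|² = 47385 and |d|² = 81, so the distance is √(47385/81) = √585 = 3√65.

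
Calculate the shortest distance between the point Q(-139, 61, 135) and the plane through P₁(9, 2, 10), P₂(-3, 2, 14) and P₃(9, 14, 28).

P₁P₂ = (-12, 0, 4) and P₁P₃ = (0, 12, 18), so a normal is n = P₁P₂ × P₁P₃ = (-48, 216, -144).
n = (-48, 216, -144); n·P − (-1440) = 1848; |n| = 264; distance = 1848/264 = 7.

7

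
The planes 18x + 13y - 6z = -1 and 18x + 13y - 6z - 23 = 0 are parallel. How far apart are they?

24/23

Both planes have normal n = (18, 13, -6), |n| = 23. Any point on the first plane is at distance |23 − (-1)|/|n| = 24/23 from the second.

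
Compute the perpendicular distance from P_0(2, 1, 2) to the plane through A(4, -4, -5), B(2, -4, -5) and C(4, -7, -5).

AB = (-2, 0, 0) and AC = (0, -3, 0), so a normal is n = AB × AC = (0, 0, 6).
d = |6·2 − (-30)| / √(0 + 0 + 36) = |42| / 6 = 7.

7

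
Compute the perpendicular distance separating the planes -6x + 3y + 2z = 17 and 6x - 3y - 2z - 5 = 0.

Divide the second equation by -1 to match normals: -6x + 3y + 2z = -5.
With common normal n = (-6, 3, 2) (|n| = 7), the distance is |17 − (-5)|/|n| = 22/7.

22/7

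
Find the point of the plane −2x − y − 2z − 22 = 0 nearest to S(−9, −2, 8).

(-13, -4, 4)

The perpendicular from S has direction n = (−2, −1, −2): r = (−9, −2, 8) + t(−2, −1, −2).
Substitute into the plane: n·(S + tn) = 22 gives 4 + 9t = 22, so t = 2.
Foot = (−9, −2, 8) + 2·(−2, −1, −2) = (−13, −4, 4).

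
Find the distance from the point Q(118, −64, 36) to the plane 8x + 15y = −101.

Normal vector n = (8, 15, 0), and n·(118, −64, 36) − (−101) = 85.
|n| = √(64 + 225 + 0) = 17, so the distance is |85|/17 = 5.

5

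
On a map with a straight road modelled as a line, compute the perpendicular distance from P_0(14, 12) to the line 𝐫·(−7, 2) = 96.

d = |(-7)·14 + 2·12 − 96| / √(49 + 4) = |-170|/√53 = 170/√53.

170√53/53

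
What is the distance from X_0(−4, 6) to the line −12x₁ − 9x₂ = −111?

7

d = |(-12)·(-4) + (-9)·6 − (-111)| / √(144 + 81) = |105|/15 = 7.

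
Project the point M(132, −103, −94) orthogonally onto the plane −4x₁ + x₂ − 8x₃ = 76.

(1208/9, -932/9, -806/9)

The perpendicular from M has direction n = (−4, 1, −8): r = (132, −103, −94) + μ(−4, 1, −8).
Substitute into the plane: n·(M + μn) = 76 gives 121 + 81μ = 76, so μ = -5/9.
Foot = (132, −103, −94) + (-5/9)·(−4, 1, −8) = (1208/9, −932/9, −806/9).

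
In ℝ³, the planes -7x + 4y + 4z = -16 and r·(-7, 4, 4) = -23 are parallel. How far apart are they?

7/9

Both planes have normal n = (-7, 4, 4), |n| = 9. Any point on the first plane is at distance |(-23) − (-16)|/|n| = 7/9 from the second.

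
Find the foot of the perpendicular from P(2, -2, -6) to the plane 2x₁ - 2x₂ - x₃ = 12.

n = (2, -2, -1), |n|² = 9, and n·P − 12 = 2.
t = 2/9, so the foot is P − t·n = (2, -2, -6) − (2/9)·(2, -2, -1) = (14/9, -14/9, -52/9).

(14/9, -14/9, -52/9)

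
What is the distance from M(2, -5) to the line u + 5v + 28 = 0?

The normal to the line is n = (1, 5) with |n| = √26.
|n·M − (-28)| = |-23 − (-28)| = 5, so the distance is 5/√26 = 5√26/26.

5/√26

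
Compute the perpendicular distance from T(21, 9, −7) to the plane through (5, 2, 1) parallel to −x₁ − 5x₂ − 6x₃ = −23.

Parallel planes share the normal n = (−1, −5, −6); since (5, 2, 1) lies on the plane, its equation is −x₁ − 5x₂ − 6x₃ = -21.
Then n·(21, 9, −7) − (−21) = −3.
|n| = √(1 + 25 + 36) = √62, so the distance is |-3|/√62 = 3√62/62.

3√62/62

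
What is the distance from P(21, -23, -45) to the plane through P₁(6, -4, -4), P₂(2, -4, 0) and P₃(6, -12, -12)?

7/√3

P₁P₂ = (-4, 0, 4) and P₁P₃ = (0, -8, -8), so a normal is n = P₁P₂ × P₁P₃ = (32, -32, 32).
d = |32·21 + (-32)·(-23) + 32·(-45) − 192| / √(1024 + 1024 + 1024) = |-224| / (32√3) = 7/√3.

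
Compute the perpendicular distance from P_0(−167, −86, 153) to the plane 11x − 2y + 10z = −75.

Normal vector n = (11, −2, 10), and n·(−167, −86, 153) − (−75) = −60.
|n| = √(121 + 4 + 100) = 15, so the distance is |-60|/15 = 4.

4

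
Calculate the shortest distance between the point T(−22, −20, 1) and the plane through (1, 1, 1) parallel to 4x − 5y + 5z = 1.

Parallel planes share the normal n = (4, −5, 5); since (1, 1, 1) lies on the plane, its equation is 4x − 5y + 5z = 4.
d = |4·(-22) + (-5)·(-20) + 5·1 − 4| / √(16 + 25 + 25) = |13| / √66 = 13/√66.

13/√66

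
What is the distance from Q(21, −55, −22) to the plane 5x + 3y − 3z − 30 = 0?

n = (5, 3, −3); n·P − 30 = -24; |n| = √43; distance = 24/√43.

24/√43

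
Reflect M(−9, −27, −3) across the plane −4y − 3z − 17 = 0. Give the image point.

(-9, 5, 21)

With n = (0, −4, −3), the signed offset is (n·M − 17)/|n|² = 100/25 = 4.
M' = M − 2t·n = (−9, −27, −3) − 8·(0, −4, −3) = (−9, 5, 21).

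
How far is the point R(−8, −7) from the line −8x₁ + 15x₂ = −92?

3

The normal to the line is n = (−8, 15) with |n| = 17.
|n·R − (-92)| = |-41 − (-92)| = 51, so the distance is 51/17 = 3.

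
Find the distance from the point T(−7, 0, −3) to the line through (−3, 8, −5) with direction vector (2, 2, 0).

Direction vector d = (2, 2, 0).
AP = (−4, −8, 2); AP·d = -24, |AP|² = 84, |d|² = 8.
distance² = |AP|² − (AP·d)²/|d|² = 84 − 576/8 = 12, so the distance is 2√3.

2√3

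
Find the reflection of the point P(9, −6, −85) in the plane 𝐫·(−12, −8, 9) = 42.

n = (−12, −8, 9), |n|² = 289, n·P − 42 = -867, so t = -867/289 = -3.
Foot F = P − (-3)·n = (−27, −30, −58); the reflection is 2F − P = (−63, −54, −31).

(-63, -54, -31)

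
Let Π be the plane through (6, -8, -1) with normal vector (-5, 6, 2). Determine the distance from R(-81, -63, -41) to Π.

5√65/13

The plane has equation n·(r − (6, -8, -1)) = 0, i.e. n·r = -80.
n = (-5, 6, 2); n·P − (-80) = 25; |n| = √65; distance = 25/√65 = 5√65/13.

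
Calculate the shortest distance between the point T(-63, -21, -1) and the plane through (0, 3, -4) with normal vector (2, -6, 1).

21√41/41

The plane has equation n·(r − (0, 3, -4)) = 0, i.e. n·r = -22.
Then n·(-63, -21, -1) - (-22) = 21.
|n| = √(4 + 36 + 1) = √41, so the distance is |21|/√41 = 21√41/41.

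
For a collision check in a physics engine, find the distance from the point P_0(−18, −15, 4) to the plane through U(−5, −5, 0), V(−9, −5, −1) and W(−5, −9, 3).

UV = (−4, 0, −1) and UW = (0, −4, 3), so a normal is n = UV × UW = (−4, 12, 16).
n = (−4, 12, 16); n·P − (-40) = -4; |n| = 4√26; distance = 4/(4√26) = 1/√26.

√26/26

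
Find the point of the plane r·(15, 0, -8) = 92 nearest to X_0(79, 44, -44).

(4, 44, -4)

n = (15, 0, -8), |n|² = 289, and n·X_0 − 92 = 1445.
t = 1445/289 = 5, so the foot is X_0 − t·n = (79, 44, -44) − 5·(15, 0, -8) = (4, 44, -4).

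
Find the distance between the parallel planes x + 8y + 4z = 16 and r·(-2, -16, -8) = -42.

5/9

Divide the second equation by -2 to match normals: x + 8y + 4z = 21.
Both planes have normal n = (1, 8, 4), |n| = 9. Any point on the first plane is at distance |21 − 16|/|n| = 5/9 from the second.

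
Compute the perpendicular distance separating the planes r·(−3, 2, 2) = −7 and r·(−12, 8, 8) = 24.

Divide the second equation by 4 to match normals: −3x + 2y + 2z = 6.
Both planes have normal n = (−3, 2, 2), |n| = √17. Any point on the first plane is at distance |6 − (-7)|/|n| = 13/√17 from the second.

13√17/17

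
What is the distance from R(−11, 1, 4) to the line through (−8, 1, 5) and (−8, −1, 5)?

√10

A direction vector is d = (0, −2, 0).
AP = (−3, 0, −1); AP·d = 0, |AP|² = 10, |d|² = 4.
distance² = |AP|² − (AP·d)²/|d|² = 10 − 0/4 = 10, so the distance is √10.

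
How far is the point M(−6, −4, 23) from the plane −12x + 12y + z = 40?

7/17

Normal vector n = (−12, 12, 1), and n·(−6, −4, 23) − 40 = 7.
|n| = √(144 + 144 + 1) = 17, so the distance is |7|/17 = 7/17.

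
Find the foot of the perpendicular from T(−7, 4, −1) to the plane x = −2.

The perpendicular from T has direction n = (1, 0, 0): r = (−7, 4, −1) + t(1, 0, 0).
Substitute into the plane: n·(T + tn) = -2 gives -7 + 1t = -2, so t = 5.
Foot = (−7, 4, −1) + 5·(1, 0, 0) = (−2, 4, −1).

(-2, 4, -1)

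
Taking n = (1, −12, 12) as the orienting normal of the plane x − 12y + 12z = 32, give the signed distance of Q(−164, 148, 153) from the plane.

n·Q − 32 = -136.
|n| = 17, so the signed distance is -136/17 = -8.

-8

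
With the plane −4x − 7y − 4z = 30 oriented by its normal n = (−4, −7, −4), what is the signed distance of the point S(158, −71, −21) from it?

-9

n·S − 30 = -81.
|n| = 9, so the signed distance is -81/9 = -9.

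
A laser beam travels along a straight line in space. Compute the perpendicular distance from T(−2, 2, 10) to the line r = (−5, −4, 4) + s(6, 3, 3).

Direction vector d = (6, 3, 3).
AP = (3, 6, 6), and AP × d = (0, 27, −27).
|AP × d|² = 1458 and |d|² = 54, so the distance is √(1458/54) = √27 = 3√3.

3√3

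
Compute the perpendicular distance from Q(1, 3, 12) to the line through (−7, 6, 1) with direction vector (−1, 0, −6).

Direction vector d = (−1, 0, −6).
AP = (8, −3, 11), and AP × d = (18, 37, −3).
|AP × d|² = 1702 and |d|² = 37, so the distance is √(1702/37) = √46.

√46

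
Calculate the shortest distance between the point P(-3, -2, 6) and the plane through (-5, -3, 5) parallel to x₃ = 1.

1

Parallel planes share the normal n = (0, 0, 1); since (-5, -3, 5) lies on the plane, its equation is x₃ = 5.
d = |1·6 − 5| / √(0 + 0 + 1) = |1| / 1 = 1.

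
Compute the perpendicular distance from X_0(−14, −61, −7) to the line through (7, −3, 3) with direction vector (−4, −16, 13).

Direction vector d = (−4, −16, 13).
AP = (−21, −58, −10), and AP × d = (−914, 313, 104).
|AP × d|² = 944181 and |d|² = 441, so the distance is √(944181/441) = √2141.

√2141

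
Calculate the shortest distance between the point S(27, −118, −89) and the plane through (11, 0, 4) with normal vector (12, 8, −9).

The plane has equation n·(r − (11, 0, 4)) = 0, i.e. n·r = 96.
Then n·(27, −118, −89) − 96 = 85.
|n| = √(144 + 64 + 81) = 17, so the distance is |85|/17 = 5.

5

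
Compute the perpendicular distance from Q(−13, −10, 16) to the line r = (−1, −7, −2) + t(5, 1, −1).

Direction vector d = (5, 1, −1).
AP = (−12, −3, 18); AP·d = -81, |AP|² = 477, |d|² = 27.
distance² = |AP|² − (AP·d)²/|d|² = 477 − 6561/27 = 234, so the distance is 3√26.

3√26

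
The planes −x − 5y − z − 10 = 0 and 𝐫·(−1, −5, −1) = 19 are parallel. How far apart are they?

With common normal n = (−1, −5, −1) (|n| = 3√3), the distance is |10 − 19|/|n| = 9/(3√3) = √3.

√3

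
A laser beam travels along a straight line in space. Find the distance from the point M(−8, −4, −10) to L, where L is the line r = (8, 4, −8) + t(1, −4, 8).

Direction vector d = (1, −4, 8).
AP = (−16, −8, −2), and AP × d = (−72, 126, 72).
|AP × d|² = 26244 and |d|² = 81, so the distance is √(26244/81) = √324 = 18.

18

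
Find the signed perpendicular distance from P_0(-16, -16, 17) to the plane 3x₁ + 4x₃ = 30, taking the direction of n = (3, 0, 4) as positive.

n·P_0 − 30 = -10.
|n| = 5, so the signed distance is -10/5 = -2.

-2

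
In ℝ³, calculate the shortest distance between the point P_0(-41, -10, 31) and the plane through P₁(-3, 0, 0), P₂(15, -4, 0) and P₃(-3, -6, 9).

20/11

P₁P₂ = (18, -4, 0) and P₁P₃ = (0, -6, 9), so a normal is n = P₁P₂ × P₁P₃ = (-36, -162, -108).
n = (-36, -162, -108); n·P − 108 = -360; |n| = 198; distance = 360/198 = 20/11.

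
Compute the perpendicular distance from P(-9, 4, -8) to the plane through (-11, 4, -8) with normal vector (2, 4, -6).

The plane has equation n·(r − (-11, 4, -8)) = 0, i.e. n·r = 42.
Then n·(-9, 4, -8) - 42 = 4.
|n| = √(4 + 16 + 36) = 2√14, so the distance is |4|/(2√14) = √14/7.

2/√14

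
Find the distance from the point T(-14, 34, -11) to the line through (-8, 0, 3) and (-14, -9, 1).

2√226

A direction vector is d = (-6, -9, -2).
AP = (-6, 34, -14), and AP × d = (-194, 72, 258).
|AP × d|² = 109384 and |d|² = 121, so the distance is √(109384/121) = √904 = 2√226.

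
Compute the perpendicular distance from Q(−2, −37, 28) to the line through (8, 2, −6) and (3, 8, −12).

A direction vector is d = (−5, 6, −6).
AP = (−10, −39, 34); AP·d = -388, |AP|² = 2777, |d|² = 97.
distance² = |AP|² − (AP·d)²/|d|² = 2777 − 150544/97 = 1225, so the distance is 35.

35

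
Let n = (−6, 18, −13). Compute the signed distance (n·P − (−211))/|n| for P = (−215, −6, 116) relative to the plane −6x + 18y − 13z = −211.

-5

n·P − (-211) = -115.
|n| = 23, so the signed distance is -115/23 = -5.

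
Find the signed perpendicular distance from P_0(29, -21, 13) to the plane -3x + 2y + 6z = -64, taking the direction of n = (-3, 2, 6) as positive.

n·P_0 − (-64) = 13.
|n| = 7, so the signed distance is 13/7.

13/7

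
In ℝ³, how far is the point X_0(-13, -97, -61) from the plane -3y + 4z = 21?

26/5

Normal vector n = (0, -3, 4), and n·(-13, -97, -61) - 21 = 26.
|n| = √(0 + 9 + 16) = 5, so the distance is |26|/5 = 26/5.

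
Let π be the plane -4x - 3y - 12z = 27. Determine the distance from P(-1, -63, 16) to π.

Normal vector n = (-4, -3, -12), and n·(-1, -63, 16) - 27 = -26.
|n| = √(16 + 9 + 144) = 13, so the distance is |-26|/13 = 2.

2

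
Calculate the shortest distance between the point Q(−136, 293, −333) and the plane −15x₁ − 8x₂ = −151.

9

Normal vector n = (−15, −8, 0), and n·(−136, 293, −333) − (−151) = −153.
|n| = √(225 + 64 + 0) = 17, so the distance is |-153|/17 = 9.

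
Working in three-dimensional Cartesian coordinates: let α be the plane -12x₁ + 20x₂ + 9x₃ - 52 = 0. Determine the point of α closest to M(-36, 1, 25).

n = (-12, 20, 9), |n|² = 625, and n·M − 52 = 625.
t = 625/625 = 1, so the foot is M − t·n = (-36, 1, 25) − 1·(-12, 20, 9) = (-24, -19, 16).

(-24, -19, 16)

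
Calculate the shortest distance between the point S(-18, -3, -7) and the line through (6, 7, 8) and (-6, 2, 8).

A direction vector is d = (-12, -5, 0).
AP = (-24, -10, -15); AP·d = 338, |AP|² = 901, |d|² = 169.
distance² = |AP|² − (AP·d)²/|d|² = 901 − 114244/169 = 225, so the distance is 15.

15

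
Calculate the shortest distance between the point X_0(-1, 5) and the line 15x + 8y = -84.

d = |15·(-1) + 8·5 − (-84)| / √(225 + 64) = |109|/17 = 109/17.

109/17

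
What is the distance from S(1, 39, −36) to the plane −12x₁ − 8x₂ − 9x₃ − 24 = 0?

n = (−12, −8, −9); n·P − 24 = -24; |n| = 17; distance = 24/17.

24/17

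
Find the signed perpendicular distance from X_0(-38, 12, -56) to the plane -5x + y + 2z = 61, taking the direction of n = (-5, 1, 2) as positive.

29/√30

n·X_0 − 61 = 29.
|n| = √30, so the signed distance is 29/√30.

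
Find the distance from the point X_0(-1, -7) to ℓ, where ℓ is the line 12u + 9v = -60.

The normal to the line is n = (12, 9) with |n| = 15.
|n·X_0 − (-60)| = |-75 − (-60)| = 15, so the distance is 15/15 = 1.

1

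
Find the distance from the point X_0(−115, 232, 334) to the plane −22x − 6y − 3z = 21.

Normal vector n = (−22, −6, −3), and n·(−115, 232, 334) − 21 = 115.
|n| = √(484 + 36 + 9) = 23, so the distance is |115|/23 = 5.

5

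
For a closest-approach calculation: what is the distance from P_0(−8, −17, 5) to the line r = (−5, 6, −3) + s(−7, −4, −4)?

Direction vector d = (−7, −4, −4).
AP = (−3, −23, 8); AP·d = 81, |AP|² = 602, |d|² = 81.
distance² = |AP|² − (AP·d)²/|d|² = 602 − 6561/81 = 521, so the distance is √521.

√521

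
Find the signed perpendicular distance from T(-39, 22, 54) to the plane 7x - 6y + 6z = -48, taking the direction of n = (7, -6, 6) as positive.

n·T − (-48) = -33.
|n| = 11, so the signed distance is -33/11 = -3.

-3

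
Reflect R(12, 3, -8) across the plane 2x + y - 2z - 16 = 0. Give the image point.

(0, -3, 4)

n = (2, 1, -2), |n|² = 9, n·R − 16 = 27, so t = 27/9 = 3.
Foot F = R − 3·n = (6, 0, -2); the reflection is 2F − R = (0, -3, 4).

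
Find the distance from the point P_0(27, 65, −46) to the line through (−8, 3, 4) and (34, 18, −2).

63

A direction vector is d = (42, 15, −6).
AP = (35, 62, −50); AP·d = 2700, |AP|² = 7569, |d|² = 2025.
distance² = |AP|² − (AP·d)²/|d|² = 7569 − 7290000/2025 = 3969, so the distance is 63.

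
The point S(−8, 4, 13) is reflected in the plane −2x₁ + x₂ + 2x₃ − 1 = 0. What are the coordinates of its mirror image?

With n = (−2, 1, 2), the signed offset is (n·S − 1)/|n|² = 45/9 = 5.
S' = S − 2t·n = (−8, 4, 13) − 10·(−2, 1, 2) = (12, −6, −7).

(12, -6, -7)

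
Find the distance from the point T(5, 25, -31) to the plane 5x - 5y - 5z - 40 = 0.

n = (5, -5, -5); n·P − 40 = 15; |n| = 5√3; distance = 15/(5√3) = √3.

√3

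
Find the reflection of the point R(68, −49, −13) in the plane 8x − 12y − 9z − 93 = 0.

n = (8, −12, −9), |n|² = 289, n·R − 93 = 1156, so t = 1156/289 = 4.
Foot F = R − 4·n = (36, −1, 23); the reflection is 2F − R = (4, 47, 59).

(4, 47, 59)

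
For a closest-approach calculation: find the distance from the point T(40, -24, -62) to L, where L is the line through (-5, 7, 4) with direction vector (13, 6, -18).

Direction vector d = (13, 6, -18).
AP = (45, -31, -66), and AP × d = (954, -48, 673).
|AP × d|² = 1365349 and |d|² = 529, so the distance is √(1365349/529) = √2581.

√2581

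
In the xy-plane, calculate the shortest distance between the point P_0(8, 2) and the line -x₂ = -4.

The normal to the line is n = (0, -1) with |n| = 1.
|n·P_0 − (-4)| = |-2 − (-4)| = 2, so the distance is 2/1 = 2.

2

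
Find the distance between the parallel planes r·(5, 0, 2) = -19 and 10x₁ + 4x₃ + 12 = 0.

13√29/29

Divide the second equation by 2 to match normals: 5x₁ + 2x₃ = -6.
With common normal n = (5, 0, 2) (|n| = √29), the distance is |(-19) − (-6)|/|n| = 13/√29 = 13√29/29.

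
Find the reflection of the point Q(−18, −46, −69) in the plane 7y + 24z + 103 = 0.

(-18, -4, 75)

n = (0, 7, 24), |n|² = 625, n·Q − (-103) = -1875, so t = -1875/625 = -3.
Foot F = Q − (-3)·n = (−18, −25, 3); the reflection is 2F − Q = (−18, −4, 75).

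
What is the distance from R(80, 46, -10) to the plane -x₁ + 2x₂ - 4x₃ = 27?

n = (-1, 2, -4); n·P − 27 = 25; |n| = √21; distance = 25/√21 = 25√21/21.

25/√21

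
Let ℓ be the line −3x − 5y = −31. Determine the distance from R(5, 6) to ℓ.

The normal to the line is n = (−3, −5) with |n| = √34.
|n·R − (-31)| = |-45 − (-31)| = 14, so the distance is 14/√34 = 7√34/17.

14/√34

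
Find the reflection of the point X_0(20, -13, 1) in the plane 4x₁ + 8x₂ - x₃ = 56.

(28, 3, -1)

n = (4, 8, -1), |n|² = 81, n·X_0 − 56 = -81, so t = -81/81 = -1.
Foot F = X_0 − (-1)·n = (24, -5, 0); the reflection is 2F − X_0 = (28, 3, -1).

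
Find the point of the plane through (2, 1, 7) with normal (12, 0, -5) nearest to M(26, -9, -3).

(2, -9, 7)

The perpendicular from M has direction n = (12, 0, -5): r = (26, -9, -3) + μ(12, 0, -5).
Substitute into the plane: n·(M + μn) = -11 gives 327 + 169μ = -11, so μ = -2.
Foot = (26, -9, -3) + (-2)·(12, 0, -5) = (2, -9, 7).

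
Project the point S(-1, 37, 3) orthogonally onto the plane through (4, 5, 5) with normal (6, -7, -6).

(11, 23, -9)

n = (6, -7, -6), |n|² = 121, and n·S − (-41) = -242.
t = -242/121 = -2, so the foot is S − t·n = (-1, 37, 3) − (-2)·(6, -7, -6) = (11, 23, -9).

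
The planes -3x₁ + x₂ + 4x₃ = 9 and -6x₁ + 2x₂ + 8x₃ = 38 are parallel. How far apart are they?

10/√26

Divide the second equation by 2 to match normals: -3x₁ + x₂ + 4x₃ = 19.
Both planes have normal n = (-3, 1, 4), |n| = √26. Any point on the first plane is at distance |19 − 9|/|n| = 10/√26 from the second.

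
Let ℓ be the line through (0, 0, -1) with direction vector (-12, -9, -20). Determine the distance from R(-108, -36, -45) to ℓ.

Direction vector d = (-12, -9, -20).
AP = (-108, -36, -44); AP·d = 2500, |AP|² = 14896, |d|² = 625.
distance² = |AP|² − (AP·d)²/|d|² = 14896 − 6250000/625 = 4896, so the distance is 12√34.

12√34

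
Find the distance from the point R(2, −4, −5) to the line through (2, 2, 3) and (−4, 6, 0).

A direction vector is d = (−6, 4, −3).
AP = (0, −6, −8), and AP × d = (50, 48, −36).
|AP × d|² = 6100 and |d|² = 61, so the distance is √(6100/61) = √100 = 10.

10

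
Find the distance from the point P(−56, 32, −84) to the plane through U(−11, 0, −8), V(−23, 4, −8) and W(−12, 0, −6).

UV = (−12, 4, 0) and UW = (−1, 0, 2), so a normal is n = UV × UW = (8, 24, 4).
Then n·(−56, 32, −84) − (−120) = 104.
|n| = √(64 + 576 + 16) = 4√41, so the distance is |104|/(4√41) = 26√41/41.

26/√41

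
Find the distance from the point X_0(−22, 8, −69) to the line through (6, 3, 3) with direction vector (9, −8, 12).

37

Direction vector d = (9, −8, 12).
AP = (−28, 5, −72), and AP × d = (−516, −312, 179).
|AP × d|² = 395641 and |d|² = 289, so the distance is √(395641/289) = √1369 = 37.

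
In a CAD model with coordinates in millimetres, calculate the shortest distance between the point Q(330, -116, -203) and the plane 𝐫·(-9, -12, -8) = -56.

n = (-9, -12, -8); n·P − (-56) = 102; |n| = 17; distance = 102/17 = 6.

6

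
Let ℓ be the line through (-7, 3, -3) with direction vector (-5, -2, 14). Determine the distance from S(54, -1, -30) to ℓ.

Direction vector d = (-5, -2, 14).
AP = (61, -4, -27), and AP × d = (-110, -719, -142).
|AP × d|² = 549225 and |d|² = 225, so the distance is √(549225/225) = √2441.

√2441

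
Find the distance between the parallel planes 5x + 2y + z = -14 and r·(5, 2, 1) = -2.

Both planes have normal n = (5, 2, 1), |n| = √30. Any point on the first plane is at distance |(-2) − (-14)|/|n| = 12/√30 from the second.

12/√30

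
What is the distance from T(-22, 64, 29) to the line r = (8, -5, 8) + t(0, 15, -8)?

3√389

Direction vector d = (0, 15, -8).
AP = (-30, 69, 21); AP·d = 867, |AP|² = 6102, |d|² = 289.
distance² = |AP|² − (AP·d)²/|d|² = 6102 − 751689/289 = 3501, so the distance is 3√389.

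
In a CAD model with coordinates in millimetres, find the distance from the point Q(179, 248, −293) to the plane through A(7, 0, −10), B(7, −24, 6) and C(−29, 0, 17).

AB = (0, −24, 16) and AC = (−36, 0, 27), so a normal is n = AB × AC = (−648, −576, −864).
n = (−648, −576, −864); n·P − 4104 = -9792; |n| = 1224; distance = 9792/1224 = 8.

8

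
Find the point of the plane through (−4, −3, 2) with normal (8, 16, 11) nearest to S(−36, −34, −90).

The perpendicular from S has direction n = (8, 16, 11): r = (−36, −34, −90) + μ(8, 16, 11).
Substitute into the plane: n·(S + μn) = -58 gives -1822 + 441μ = -58, so μ = 4.
Foot = (−36, −34, −90) + 4·(8, 16, 11) = (−4, 30, −46).

(-4, 30, -46)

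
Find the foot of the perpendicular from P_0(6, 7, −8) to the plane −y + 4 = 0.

n = (0, −1, 0), |n|² = 1, and n·P_0 − (-4) = -3.
t = -3/1 = -3, so the foot is P_0 − t·n = (6, 7, −8) − (-3)·(0, −1, 0) = (6, 4, −8).

(6, 4, -8)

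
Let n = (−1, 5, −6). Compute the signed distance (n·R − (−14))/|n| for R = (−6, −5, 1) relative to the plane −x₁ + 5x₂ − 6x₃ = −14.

n·R − (-14) = -11.
|n| = √62, so the signed distance is -11√62/62.

-11√62/62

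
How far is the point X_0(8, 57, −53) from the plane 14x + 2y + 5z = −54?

Normal vector n = (14, 2, 5), and n·(8, 57, −53) − (−54) = 15.
|n| = √(196 + 4 + 25) = 15, so the distance is |15|/15 = 1.

1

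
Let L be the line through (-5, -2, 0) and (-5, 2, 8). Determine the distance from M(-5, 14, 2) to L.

A direction vector is d = (0, 4, 8).
AP = (0, 16, 2); AP·d = 80, |AP|² = 260, |d|² = 80.
distance² = |AP|² − (AP·d)²/|d|² = 260 − 6400/80 = 180, so the distance is 6√5.

6√5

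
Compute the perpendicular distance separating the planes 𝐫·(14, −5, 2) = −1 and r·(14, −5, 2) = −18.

Both planes have normal n = (14, −5, 2), |n| = 15. Any point on the first plane is at distance |(-18) − (-1)|/|n| = 17/15 from the second.

17/15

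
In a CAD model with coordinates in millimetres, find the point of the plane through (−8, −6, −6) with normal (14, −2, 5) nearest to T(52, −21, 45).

(-18, -11, 20)

The perpendicular from T has direction n = (14, −2, 5): r = (52, −21, 45) + μ(14, −2, 5).
Substitute into the plane: n·(T + μn) = -130 gives 995 + 225μ = -130, so μ = -5.
Foot = (52, −21, 45) + (-5)·(14, −2, 5) = (−18, −11, 20).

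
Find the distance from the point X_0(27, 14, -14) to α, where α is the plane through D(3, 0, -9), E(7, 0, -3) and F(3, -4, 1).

12/√38

DE = (4, 0, 6) and DF = (0, -4, 10), so a normal is n = DE × DF = (24, -40, -16).
n = (24, -40, -16); n·P − 216 = 96; |n| = 8√38; distance = 96/(8√38) = 12/√38.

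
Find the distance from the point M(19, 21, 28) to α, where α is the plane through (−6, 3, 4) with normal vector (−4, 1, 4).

The plane has equation n·(r − (−6, 3, 4)) = 0, i.e. n·r = 43.
d = |(-4)·19 + 1·21 + 4·28 − 43| / √(16 + 1 + 16) = |14| / √33 = 14/√33.

14/√33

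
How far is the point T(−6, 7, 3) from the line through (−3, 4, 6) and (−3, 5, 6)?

A direction vector is d = (0, 1, 0).
AP = (−3, 3, −3), and AP × d = (3, 0, −3).
|AP × d|² = 18 and |d|² = 1, so the distance is √18 = 3√2.

3√2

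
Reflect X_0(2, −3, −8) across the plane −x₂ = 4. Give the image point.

With n = (0, −1, 0), the signed offset is (n·X_0 − 4)/|n|² = -1/1 = -1.
X_0' = X_0 − 2t·n = (2, −3, −8) − (-2)·(0, −1, 0) = (2, −5, −8).

(2, -5, -8)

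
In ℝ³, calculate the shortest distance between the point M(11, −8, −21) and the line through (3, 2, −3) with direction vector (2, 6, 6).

Direction vector d = (2, 6, 6).
AP = (8, −10, −18); AP·d = -152, |AP|² = 488, |d|² = 76.
distance² = |AP|² − (AP·d)²/|d|² = 488 − 23104/76 = 184, so the distance is 2√46.

2√46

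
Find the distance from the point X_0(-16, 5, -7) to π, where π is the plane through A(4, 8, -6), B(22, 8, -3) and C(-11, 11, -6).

AB = (18, 0, 3) and AC = (-15, 3, 0), so a normal is n = AB × AC = (-9, -45, 54).
n = (-9, -45, 54); n·P − (-720) = 261; |n| = 9√62; distance = 261/(9√62) = 29/√62.

29√62/62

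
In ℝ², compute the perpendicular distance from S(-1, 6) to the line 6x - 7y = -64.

The normal to the line is n = (6, -7) with |n| = √85.
|n·S − (-64)| = |-48 − (-64)| = 16, so the distance is 16/√85.

16√85/85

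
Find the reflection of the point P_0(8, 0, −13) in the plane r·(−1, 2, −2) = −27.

(18, -20, 7)

n = (−1, 2, −2), |n|² = 9, n·P_0 − (-27) = 45, so t = 45/9 = 5.
Foot F = P_0 − 5·n = (13, −10, −3); the reflection is 2F − P_0 = (18, −20, 7).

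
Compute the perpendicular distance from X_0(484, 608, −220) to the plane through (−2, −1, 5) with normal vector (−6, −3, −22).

The plane has equation n·(r − (−2, −1, 5)) = 0, i.e. n·r = -95.
Then n·(484, 608, −220) − (−95) = 207.
|n| = √(36 + 9 + 484) = 23, so the distance is |207|/23 = 9.

9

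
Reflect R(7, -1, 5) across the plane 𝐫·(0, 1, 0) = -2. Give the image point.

With n = (0, 1, 0), the signed offset is (n·R − (-2))/|n|² = 1/1 = 1.
R' = R − 2t·n = (7, -1, 5) − 2·(0, 1, 0) = (7, -3, 5).

(7, -3, 5)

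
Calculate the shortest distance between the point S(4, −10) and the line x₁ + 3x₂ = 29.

55/√10

The normal to the line is n = (1, 3) with |n| = √10.
|n·S − 29| = |-26 − 29| = 55, so the distance is 55/√10 = 11√10/2.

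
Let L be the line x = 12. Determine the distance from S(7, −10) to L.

The normal to the line is n = (1, 0) with |n| = 1.
|n·S − 12| = |7 − 12| = 5, so the distance is 5/1 = 5.

5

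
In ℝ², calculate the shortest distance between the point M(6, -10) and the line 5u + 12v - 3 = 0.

d = |5·6 + 12·(-10) − 3| / √(25 + 144) = |-93|/13 = 93/13.

93/13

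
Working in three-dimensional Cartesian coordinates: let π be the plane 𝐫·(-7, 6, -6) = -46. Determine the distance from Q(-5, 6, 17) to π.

15/11

d = |(-7)·(-5) + 6·6 + (-6)·17 − (-46)| / √(49 + 36 + 36) = |15| / 11 = 15/11.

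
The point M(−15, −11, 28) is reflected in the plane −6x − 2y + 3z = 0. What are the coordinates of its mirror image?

With n = (−6, −2, 3), the signed offset is (n·M − 0)/|n|² = 196/49 = 4.
M' = M − 2t·n = (−15, −11, 28) − 8·(−6, −2, 3) = (33, 5, 4).

(33, 5, 4)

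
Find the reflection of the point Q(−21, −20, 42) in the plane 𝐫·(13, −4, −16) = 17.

With n = (13, −4, −16), the signed offset is (n·Q − 17)/|n|² = -882/441 = -2.
Q' = Q − 2t·n = (−21, −20, 42) − (-4)·(13, −4, −16) = (31, −36, −22).

(31, -36, -22)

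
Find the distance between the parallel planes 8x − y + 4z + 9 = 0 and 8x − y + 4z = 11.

With common normal n = (8, −1, 4) (|n| = 9), the distance is |(-9) − 11|/|n| = 20/9.

20/9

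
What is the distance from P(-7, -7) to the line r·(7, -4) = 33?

The normal to the line is n = (7, -4) with |n| = √65.
|n·P − 33| = |-21 − 33| = 54, so the distance is 54/√65 = 54√65/65.

54/√65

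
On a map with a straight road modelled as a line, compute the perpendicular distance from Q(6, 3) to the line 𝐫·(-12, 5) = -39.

d = |(-12)·6 + 5·3 − (-39)| / √(144 + 25) = |-18|/13 = 18/13.

18/13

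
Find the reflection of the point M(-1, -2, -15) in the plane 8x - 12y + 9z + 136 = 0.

(-33/17, -10/17, -273/17)

With n = (8, -12, 9), the signed offset is (n·M − (-136))/|n|² = 17/289 = 1/17.
M' = M − 2t·n = (-1, -2, -15) − (2/17)·(8, -12, 9) = (-33/17, -10/17, -273/17).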